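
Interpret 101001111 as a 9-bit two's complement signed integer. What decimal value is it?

MSB is 1, so the value is negative. Find the magnitude:
1. Invert bits:  010110000
2. Add 1:        010110001  = 177
3. Apply sign:   -177

Answer: -177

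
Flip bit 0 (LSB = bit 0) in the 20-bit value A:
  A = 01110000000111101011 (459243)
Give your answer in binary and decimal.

Mask = 1 << 0 = 00000000000000000001
Bit 0 of A is 1; XOR with the mask flips it to 0.
  01110000000111101011
^ 00000000000000000001
----------------------
  01110000000111101010

Answer: 01110000000111101010 (459242)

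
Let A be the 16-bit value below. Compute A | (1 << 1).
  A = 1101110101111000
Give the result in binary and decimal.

Mask = 1 << 1 = 0000000000000010
Bit 1 of A is 0, so OR-ing with the mask flips it to 1.
  1101110101111000
| 0000000000000010
------------------
  1101110101111010

Answer: 1101110101111010 (56698)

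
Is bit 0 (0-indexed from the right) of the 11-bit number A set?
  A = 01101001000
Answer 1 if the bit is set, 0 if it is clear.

Bit 0 is the 1st from the right.
  01101001000
            ^
That bit is 0.

Answer: 0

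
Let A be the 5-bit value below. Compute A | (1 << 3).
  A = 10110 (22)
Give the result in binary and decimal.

Mask = 1 << 3 = 01000
Bit 3 of A is 0, so OR-ing with the mask flips it to 1.
  10110
| 01000
-------
  11110

Answer: 11110 (30)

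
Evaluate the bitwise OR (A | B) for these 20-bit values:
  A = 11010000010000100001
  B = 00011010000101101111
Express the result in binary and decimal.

Apply | to each column (1 where either bit is 1):
  11010000010000100001
| 00011010000101101111
----------------------
  11011010010101101111

Answer: 11011010010101101111 (894319)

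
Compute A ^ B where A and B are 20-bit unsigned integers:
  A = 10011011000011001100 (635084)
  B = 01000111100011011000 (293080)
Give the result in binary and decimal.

Apply ^ to each column (1 where bits differ):
  10011011000011001100
^ 01000111100011011000
----------------------
  11011100100000010100

Answer: 11011100100000010100 (903188)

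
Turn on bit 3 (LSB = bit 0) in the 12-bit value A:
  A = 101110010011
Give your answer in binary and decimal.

Mask = 1 << 3 = 000000001000
Bit 3 of A is 0, so OR-ing with the mask flips it to 1.
  101110010011
| 000000001000
--------------
  101110011011

Answer: 101110011011 (2971)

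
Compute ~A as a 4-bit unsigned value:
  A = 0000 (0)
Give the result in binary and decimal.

Flip each bit (0->1, 1->0):
  0000
  1111

Answer: 1111 (15)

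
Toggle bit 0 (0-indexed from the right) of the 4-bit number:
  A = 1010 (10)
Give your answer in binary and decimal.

Mask = 1 << 0 = 0001
Bit 0 of A is 0; XOR with the mask flips it to 1.
  1010
^ 0001
------
  1011

Answer: 1011 (11)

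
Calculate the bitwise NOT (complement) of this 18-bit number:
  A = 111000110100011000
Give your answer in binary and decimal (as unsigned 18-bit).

Flip each bit (0->1, 1->0):
  111000110100011000
  000111001011100111

Answer: 000111001011100111 (29415)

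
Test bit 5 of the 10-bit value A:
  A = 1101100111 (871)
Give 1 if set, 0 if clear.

Bit 5 is the 6th from the right.
  1101100111
      ^
That bit is 1.

Answer: 1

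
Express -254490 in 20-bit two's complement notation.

1. Binary of +254490:  00111110001000011010
2. Invert bits:     11000001110111100101
3. Add 1:           11000001110111100110

Answer: 11000001110111100110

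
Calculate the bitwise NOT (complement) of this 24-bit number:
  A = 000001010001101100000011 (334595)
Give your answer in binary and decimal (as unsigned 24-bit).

Flip each bit (0->1, 1->0):
  000001010001101100000011
  111110101110010011111100

Answer: 111110101110010011111100 (16442620)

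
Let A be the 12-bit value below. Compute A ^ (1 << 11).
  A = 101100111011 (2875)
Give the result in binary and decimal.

Mask = 1 << 11 = 100000000000
Bit 11 of A is 1; XOR with the mask flips it to 0.
  101100111011
^ 100000000000
--------------
  001100111011

Answer: 001100111011 (827)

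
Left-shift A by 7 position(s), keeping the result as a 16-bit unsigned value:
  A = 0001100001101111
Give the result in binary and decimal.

Shift left by 7: drop the top 7 bit(s), append 7 zero(s) on the right.
  0001100001101111  ->  discard [0001100], keep [001101111], append 0000000
= 0011011110000000

Answer: 0011011110000000 (14208)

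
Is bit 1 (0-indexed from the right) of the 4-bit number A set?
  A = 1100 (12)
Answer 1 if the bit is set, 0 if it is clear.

Bit 1 is the 2nd from the right.
  1100
    ^
That bit is 0.

Answer: 0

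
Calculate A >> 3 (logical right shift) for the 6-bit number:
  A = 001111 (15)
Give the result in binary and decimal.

Logical shift right by 3: drop the bottom 3 bit(s), prepend 3 zero(s) on the left.
  001111  ->  keep [001], discard [111], prepend 000
= 000001

Answer: 000001 (1)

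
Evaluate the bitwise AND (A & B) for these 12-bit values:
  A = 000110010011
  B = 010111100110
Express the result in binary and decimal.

Apply & to each column (1 only where both bits are 1):
  000110010011
& 010111100110
--------------
  000110000010

Answer: 000110000010 (386)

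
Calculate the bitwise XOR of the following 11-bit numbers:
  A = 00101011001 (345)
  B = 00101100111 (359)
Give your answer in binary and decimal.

Apply ^ to each column (1 where bits differ):
  00101011001
^ 00101100111
-------------
  00000111110

Answer: 00000111110 (62)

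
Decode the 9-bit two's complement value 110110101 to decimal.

MSB is 1, so the value is negative. Find the magnitude:
1. Invert bits:  001001010
2. Add 1:        001001011  = 75
3. Apply sign:   -75

Answer: -75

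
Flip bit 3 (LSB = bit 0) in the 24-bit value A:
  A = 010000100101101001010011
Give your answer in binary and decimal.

Mask = 1 << 3 = 000000000000000000001000
Bit 3 of A is 0; XOR with the mask flips it to 1.
  010000100101101001010011
^ 000000000000000000001000
--------------------------
  010000100101101001011011

Answer: 010000100101101001011011 (4348507)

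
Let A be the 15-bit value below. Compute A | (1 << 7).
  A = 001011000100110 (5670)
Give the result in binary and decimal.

Mask = 1 << 7 = 000000010000000
Bit 7 of A is 0, so OR-ing with the mask flips it to 1.
  001011000100110
| 000000010000000
-----------------
  001011010100110

Answer: 001011010100110 (5798)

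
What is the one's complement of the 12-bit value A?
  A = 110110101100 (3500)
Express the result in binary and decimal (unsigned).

Flip each bit (0->1, 1->0):
  110110101100
  001001010011

Answer: 001001010011 (595)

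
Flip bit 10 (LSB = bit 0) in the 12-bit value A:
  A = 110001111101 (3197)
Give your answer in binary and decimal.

Mask = 1 << 10 = 010000000000
Bit 10 of A is 1; XOR with the mask flips it to 0.
  110001111101
^ 010000000000
--------------
  100001111101

Answer: 100001111101 (2173)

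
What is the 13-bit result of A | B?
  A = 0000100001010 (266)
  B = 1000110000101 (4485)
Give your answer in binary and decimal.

Apply | to each column (1 where either bit is 1):
  0000100001010
| 1000110000101
---------------
  1000110001111

Answer: 1000110001111 (4495)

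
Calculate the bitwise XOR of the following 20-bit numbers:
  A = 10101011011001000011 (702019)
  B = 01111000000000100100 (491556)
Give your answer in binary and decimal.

Apply ^ to each column (1 where bits differ):
  10101011011001000011
^ 01111000000000100100
----------------------
  11010011011001100111

Answer: 11010011011001100111 (865895)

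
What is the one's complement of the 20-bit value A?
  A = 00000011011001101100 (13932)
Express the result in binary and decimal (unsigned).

Flip each bit (0->1, 1->0):
  00000011011001101100
  11111100100110010011

Answer: 11111100100110010011 (1034643)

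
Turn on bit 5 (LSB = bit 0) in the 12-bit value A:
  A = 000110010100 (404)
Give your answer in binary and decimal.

Mask = 1 << 5 = 000000100000
Bit 5 of A is 0, so OR-ing with the mask flips it to 1.
  000110010100
| 000000100000
--------------
  000110110100

Answer: 000110110100 (436)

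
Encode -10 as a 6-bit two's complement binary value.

1. Binary of +10:  001010
2. Invert bits:     110101
3. Add 1:           110110

Answer: 110110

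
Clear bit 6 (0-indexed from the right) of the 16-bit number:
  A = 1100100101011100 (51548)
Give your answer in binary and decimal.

Mask = ~(1 << 6) = 1111111110111111
Bit 6 of A is 1, so AND-ing with the mask clears it to 0.
  1100100101011100
& 1111111110111111
------------------
  1100100100011100

Answer: 1100100100011100 (51484)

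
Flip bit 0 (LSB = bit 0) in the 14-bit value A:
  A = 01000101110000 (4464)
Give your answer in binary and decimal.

Mask = 1 << 0 = 00000000000001
Bit 0 of A is 0; XOR with the mask flips it to 1.
  01000101110000
^ 00000000000001
----------------
  01000101110001

Answer: 01000101110001 (4465)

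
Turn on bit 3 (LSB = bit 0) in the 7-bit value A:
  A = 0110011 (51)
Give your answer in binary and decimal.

Mask = 1 << 3 = 0001000
Bit 3 of A is 0, so OR-ing with the mask flips it to 1.
  0110011
| 0001000
---------
  0111011

Answer: 0111011 (59)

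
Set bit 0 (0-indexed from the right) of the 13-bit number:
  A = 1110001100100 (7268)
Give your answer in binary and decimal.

Mask = 1 << 0 = 0000000000001
Bit 0 of A is 0, so OR-ing with the mask flips it to 1.
  1110001100100
| 0000000000001
---------------
  1110001100101

Answer: 1110001100101 (7269)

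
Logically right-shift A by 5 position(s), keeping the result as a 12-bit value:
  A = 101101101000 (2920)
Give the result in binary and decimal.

Logical shift right by 5: drop the bottom 5 bit(s), prepend 5 zero(s) on the left.
  101101101000  ->  keep [1011011], discard [01000], prepend 00000
= 000001011011

Answer: 000001011011 (91)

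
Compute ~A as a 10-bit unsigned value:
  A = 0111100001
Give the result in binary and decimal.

Flip each bit (0->1, 1->0):
  0111100001
  1000011110

Answer: 1000011110 (542)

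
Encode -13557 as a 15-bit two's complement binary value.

1. Binary of +13557:  011010011110101
2. Invert bits:     100101100001010
3. Add 1:           100101100001011

Answer: 100101100001011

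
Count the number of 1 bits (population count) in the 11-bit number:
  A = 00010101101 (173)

00010101101
1-bits at positions (from bit 0 = LSB): 0, 2, 3, 5, 7
Count = 5

Answer: 5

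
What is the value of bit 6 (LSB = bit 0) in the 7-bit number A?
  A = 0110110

Bit 6 is the 7th from the right.
  0110110
  ^
That bit is 0.

Answer: 0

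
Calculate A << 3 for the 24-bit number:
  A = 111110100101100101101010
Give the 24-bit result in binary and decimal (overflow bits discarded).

Shift left by 3: drop the top 3 bit(s), append 3 zero(s) on the right.
  111110100101100101101010  ->  discard [111], keep [110100101100101101010], append 000
= 110100101100101101010000

Answer: 110100101100101101010000 (13814608)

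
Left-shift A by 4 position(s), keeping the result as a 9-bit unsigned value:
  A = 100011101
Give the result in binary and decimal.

Shift left by 4: drop the top 4 bit(s), append 4 zero(s) on the right.
  100011101  ->  discard [1000], keep [11101], append 0000
= 111010000

Answer: 111010000 (464)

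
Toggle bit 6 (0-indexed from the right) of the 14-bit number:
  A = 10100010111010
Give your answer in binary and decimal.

Mask = 1 << 6 = 00000001000000
Bit 6 of A is 0; XOR with the mask flips it to 1.
  10100010111010
^ 00000001000000
----------------
  10100011111010

Answer: 10100011111010 (10490)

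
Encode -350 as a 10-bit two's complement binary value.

1. Binary of +350:  0101011110
2. Invert bits:     1010100001
3. Add 1:           1010100010

Answer: 1010100010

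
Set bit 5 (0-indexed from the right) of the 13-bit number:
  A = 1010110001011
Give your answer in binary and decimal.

Mask = 1 << 5 = 0000000100000
Bit 5 of A is 0, so OR-ing with the mask flips it to 1.
  1010110001011
| 0000000100000
---------------
  1010110101011

Answer: 1010110101011 (5547)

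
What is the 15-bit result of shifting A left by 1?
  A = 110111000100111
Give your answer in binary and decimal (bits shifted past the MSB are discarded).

Shift left by 1: drop the top 1 bit(s), append 1 zero(s) on the right.
  110111000100111  ->  discard [1], keep [10111000100111], append 0
= 101110001001110

Answer: 101110001001110 (23630)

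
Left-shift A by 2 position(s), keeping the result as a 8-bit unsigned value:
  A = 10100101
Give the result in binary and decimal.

Shift left by 2: drop the top 2 bit(s), append 2 zero(s) on the right.
  10100101  ->  discard [10], keep [100101], append 00
= 10010100

Answer: 10010100 (148)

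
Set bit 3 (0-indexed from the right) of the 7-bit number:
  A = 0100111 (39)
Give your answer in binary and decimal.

Mask = 1 << 3 = 0001000
Bit 3 of A is 0, so OR-ing with the mask flips it to 1.
  0100111
| 0001000
---------
  0101111

Answer: 0101111 (47)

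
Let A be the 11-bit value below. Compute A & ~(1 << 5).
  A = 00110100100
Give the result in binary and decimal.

Mask = ~(1 << 5) = 11111011111
Bit 5 of A is 1, so AND-ing with the mask clears it to 0.
  00110100100
& 11111011111
-------------
  00110000100

Answer: 00110000100 (388)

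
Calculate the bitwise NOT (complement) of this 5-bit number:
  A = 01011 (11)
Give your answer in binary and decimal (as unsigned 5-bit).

Flip each bit (0->1, 1->0):
  01011
  10100

Answer: 10100 (20)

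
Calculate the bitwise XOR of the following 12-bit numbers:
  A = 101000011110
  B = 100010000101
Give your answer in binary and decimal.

Apply ^ to each column (1 where bits differ):
  101000011110
^ 100010000101
--------------
  001010011011

Answer: 001010011011 (667)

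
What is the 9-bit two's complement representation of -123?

1. Binary of +123:  001111011
2. Invert bits:     110000100
3. Add 1:           110000101

Answer: 110000101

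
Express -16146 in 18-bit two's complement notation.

1. Binary of +16146:  000011111100010010
2. Invert bits:     111100000011101101
3. Add 1:           111100000011101110

Answer: 111100000011101110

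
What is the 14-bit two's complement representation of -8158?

1. Binary of +8158:  01111111011110
2. Invert bits:     10000000100001
3. Add 1:           10000000100010

Answer: 10000000100010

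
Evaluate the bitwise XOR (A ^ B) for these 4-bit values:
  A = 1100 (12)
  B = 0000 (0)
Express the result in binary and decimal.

Apply ^ to each column (1 where bits differ):
  1100
^ 0000
------
  1100

Answer: 1100 (12)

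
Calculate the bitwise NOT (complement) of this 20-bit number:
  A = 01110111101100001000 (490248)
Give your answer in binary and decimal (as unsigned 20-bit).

Flip each bit (0->1, 1->0):
  01110111101100001000
  10001000010011110111

Answer: 10001000010011110111 (558327)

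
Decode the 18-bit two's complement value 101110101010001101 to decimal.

MSB is 1, so the value is negative. Find the magnitude:
1. Invert bits:  010001010101110010
2. Add 1:        010001010101110011  = 71027
3. Apply sign:   -71027

Answer: -71027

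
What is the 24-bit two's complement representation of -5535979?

1. Binary of +5535979:  010101000111100011101011
2. Invert bits:     101010111000011100010100
3. Add 1:           101010111000011100010101

Answer: 101010111000011100010101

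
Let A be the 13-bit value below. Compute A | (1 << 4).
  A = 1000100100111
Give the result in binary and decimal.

Mask = 1 << 4 = 0000000010000
Bit 4 of A is 0, so OR-ing with the mask flips it to 1.
  1000100100111
| 0000000010000
---------------
  1000100110111

Answer: 1000100110111 (4407)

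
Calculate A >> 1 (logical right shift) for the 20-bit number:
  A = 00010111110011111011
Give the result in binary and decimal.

Logical shift right by 1: drop the bottom 1 bit(s), prepend 1 zero(s) on the left.
  00010111110011111011  ->  keep [0001011111001111101], discard [1], prepend 0
= 00001011111001111101

Answer: 00001011111001111101 (48765)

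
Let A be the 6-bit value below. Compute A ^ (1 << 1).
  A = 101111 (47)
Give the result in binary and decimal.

Mask = 1 << 1 = 000010
Bit 1 of A is 1; XOR with the mask flips it to 0.
  101111
^ 000010
--------
  101101

Answer: 101101 (45)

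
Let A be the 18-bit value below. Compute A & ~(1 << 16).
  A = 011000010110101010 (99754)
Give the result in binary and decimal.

Mask = ~(1 << 16) = 101111111111111111
Bit 16 of A is 1, so AND-ing with the mask clears it to 0.
  011000010110101010
& 101111111111111111
--------------------
  001000010110101010

Answer: 001000010110101010 (34218)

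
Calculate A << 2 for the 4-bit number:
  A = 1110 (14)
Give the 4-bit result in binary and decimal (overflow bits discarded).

Shift left by 2: drop the top 2 bit(s), append 2 zero(s) on the right.
  1110  ->  discard [11], keep [10], append 00
= 1000

Answer: 1000 (8)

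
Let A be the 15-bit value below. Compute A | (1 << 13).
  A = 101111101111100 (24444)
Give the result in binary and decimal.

Mask = 1 << 13 = 010000000000000
Bit 13 of A is 0, so OR-ing with the mask flips it to 1.
  101111101111100
| 010000000000000
-----------------
  111111101111100

Answer: 111111101111100 (32636)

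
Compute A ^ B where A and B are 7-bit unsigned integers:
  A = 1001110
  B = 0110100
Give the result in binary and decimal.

Apply ^ to each column (1 where bits differ):
  1001110
^ 0110100
---------
  1111010

Answer: 1111010 (122)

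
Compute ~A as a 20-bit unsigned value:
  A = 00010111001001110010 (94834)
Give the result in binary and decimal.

Flip each bit (0->1, 1->0):
  00010111001001110010
  11101000110110001101

Answer: 11101000110110001101 (953741)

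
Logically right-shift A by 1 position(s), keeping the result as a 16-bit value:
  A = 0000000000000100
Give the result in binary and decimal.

Logical shift right by 1: drop the bottom 1 bit(s), prepend 1 zero(s) on the left.
  0000000000000100  ->  keep [000000000000010], discard [0], prepend 0
= 0000000000000010

Answer: 0000000000000010 (2)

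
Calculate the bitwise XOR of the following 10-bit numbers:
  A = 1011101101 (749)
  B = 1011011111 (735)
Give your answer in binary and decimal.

Apply ^ to each column (1 where bits differ):
  1011101101
^ 1011011111
------------
  0000110010

Answer: 0000110010 (50)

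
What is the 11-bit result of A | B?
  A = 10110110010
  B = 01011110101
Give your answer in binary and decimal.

Apply | to each column (1 where either bit is 1):
  10110110010
| 01011110101
-------------
  11111110111

Answer: 11111110111 (2039)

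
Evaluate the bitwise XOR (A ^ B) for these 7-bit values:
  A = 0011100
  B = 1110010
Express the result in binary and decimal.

Apply ^ to each column (1 where bits differ):
  0011100
^ 1110010
---------
  1101110

Answer: 1101110 (110)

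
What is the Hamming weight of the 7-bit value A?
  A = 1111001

1111001
1-bits at positions (from bit 0 = LSB): 0, 3, 4, 5, 6
Count = 5

Answer: 5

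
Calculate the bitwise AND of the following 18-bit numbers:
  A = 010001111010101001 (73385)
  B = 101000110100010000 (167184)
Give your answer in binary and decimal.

Apply & to each column (1 only where both bits are 1):
  010001111010101001
& 101000110100010000
--------------------
  000000110000000000

Answer: 000000110000000000 (3072)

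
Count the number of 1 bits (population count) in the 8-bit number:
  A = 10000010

10000010
1-bits at positions (from bit 0 = LSB): 1, 7
Count = 2

Answer: 2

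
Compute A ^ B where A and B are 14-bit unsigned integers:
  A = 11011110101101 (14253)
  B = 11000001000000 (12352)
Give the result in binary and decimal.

Apply ^ to each column (1 where bits differ):
  11011110101101
^ 11000001000000
----------------
  00011111101101

Answer: 00011111101101 (2029)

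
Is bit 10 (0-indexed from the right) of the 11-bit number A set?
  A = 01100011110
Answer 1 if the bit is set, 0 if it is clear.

Bit 10 is the 11th from the right.
  01100011110
  ^
That bit is 0.

Answer: 0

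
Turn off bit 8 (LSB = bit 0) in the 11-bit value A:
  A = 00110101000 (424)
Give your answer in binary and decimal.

Mask = ~(1 << 8) = 11011111111
Bit 8 of A is 1, so AND-ing with the mask clears it to 0.
  00110101000
& 11011111111
-------------
  00010101000

Answer: 00010101000 (168)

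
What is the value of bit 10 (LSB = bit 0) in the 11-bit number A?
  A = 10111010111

Bit 10 is the 11th from the right.
  10111010111
  ^
That bit is 1.

Answer: 1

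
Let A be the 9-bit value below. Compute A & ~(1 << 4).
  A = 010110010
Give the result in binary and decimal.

Mask = ~(1 << 4) = 111101111
Bit 4 of A is 1, so AND-ing with the mask clears it to 0.
  010110010
& 111101111
-----------
  010100010

Answer: 010100010 (162)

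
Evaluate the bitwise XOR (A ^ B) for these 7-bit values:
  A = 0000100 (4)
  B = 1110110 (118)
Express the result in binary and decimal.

Apply ^ to each column (1 where bits differ):
  0000100
^ 1110110
---------
  1110010

Answer: 1110010 (114)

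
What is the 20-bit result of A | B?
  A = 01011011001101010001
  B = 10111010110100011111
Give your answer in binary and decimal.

Apply | to each column (1 where either bit is 1):
  01011011001101010001
| 10111010110100011111
----------------------
  11111011111101011111

Answer: 11111011111101011111 (1032031)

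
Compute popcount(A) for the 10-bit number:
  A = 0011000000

0011000000
1-bits at positions (from bit 0 = LSB): 6, 7
Count = 2

Answer: 2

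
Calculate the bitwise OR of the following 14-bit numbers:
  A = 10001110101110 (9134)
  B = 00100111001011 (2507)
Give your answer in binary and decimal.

Apply | to each column (1 where either bit is 1):
  10001110101110
| 00100111001011
----------------
  10101111101111

Answer: 10101111101111 (11247)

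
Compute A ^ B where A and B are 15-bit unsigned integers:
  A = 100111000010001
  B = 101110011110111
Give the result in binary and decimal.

Apply ^ to each column (1 where bits differ):
  100111000010001
^ 101110011110111
-----------------
  001001011100110

Answer: 001001011100110 (4838)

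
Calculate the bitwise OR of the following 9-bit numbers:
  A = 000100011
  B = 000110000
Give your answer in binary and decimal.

Apply | to each column (1 where either bit is 1):
  000100011
| 000110000
-----------
  000110011

Answer: 000110011 (51)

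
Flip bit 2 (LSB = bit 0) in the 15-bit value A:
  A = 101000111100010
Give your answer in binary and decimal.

Mask = 1 << 2 = 000000000000100
Bit 2 of A is 0; XOR with the mask flips it to 1.
  101000111100010
^ 000000000000100
-----------------
  101000111100110

Answer: 101000111100110 (20966)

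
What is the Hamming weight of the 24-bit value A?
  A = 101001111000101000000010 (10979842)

101001111000101000000010
1-bits at positions (from bit 0 = LSB): 1, 9, 11, 15, 16, 17, 18, 21, 23
Count = 9

Answer: 9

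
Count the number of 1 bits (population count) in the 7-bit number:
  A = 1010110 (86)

1010110
1-bits at positions (from bit 0 = LSB): 1, 2, 4, 6
Count = 4

Answer: 4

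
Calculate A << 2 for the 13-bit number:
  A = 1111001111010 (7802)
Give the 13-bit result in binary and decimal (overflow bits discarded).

Shift left by 2: drop the top 2 bit(s), append 2 zero(s) on the right.
  1111001111010  ->  discard [11], keep [11001111010], append 00
= 1100111101000

Answer: 1100111101000 (6632)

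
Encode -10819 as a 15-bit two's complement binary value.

1. Binary of +10819:  010101001000011
2. Invert bits:     101010110111100
3. Add 1:           101010110111101

Answer: 101010110111101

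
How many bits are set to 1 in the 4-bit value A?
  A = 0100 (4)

0100
1-bits at positions (from bit 0 = LSB): 2
Count = 1

Answer: 1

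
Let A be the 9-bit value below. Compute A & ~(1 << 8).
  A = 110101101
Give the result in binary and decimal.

Mask = ~(1 << 8) = 011111111
Bit 8 of A is 1, so AND-ing with the mask clears it to 0.
  110101101
& 011111111
-----------
  010101101

Answer: 010101101 (173)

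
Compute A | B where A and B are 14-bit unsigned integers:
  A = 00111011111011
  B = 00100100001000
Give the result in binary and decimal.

Apply | to each column (1 where either bit is 1):
  00111011111011
| 00100100001000
----------------
  00111111111011

Answer: 00111111111011 (4091)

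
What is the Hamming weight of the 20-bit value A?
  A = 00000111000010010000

00000111000010010000
1-bits at positions (from bit 0 = LSB): 4, 7, 12, 13, 14
Count = 5

Answer: 5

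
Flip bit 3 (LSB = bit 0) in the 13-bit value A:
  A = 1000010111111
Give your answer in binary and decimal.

Mask = 1 << 3 = 0000000001000
Bit 3 of A is 1; XOR with the mask flips it to 0.
  1000010111111
^ 0000000001000
---------------
  1000010110111

Answer: 1000010110111 (4279)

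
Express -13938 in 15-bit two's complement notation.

1. Binary of +13938:  011011001110010
2. Invert bits:     100100110001101
3. Add 1:           100100110001110

Answer: 100100110001110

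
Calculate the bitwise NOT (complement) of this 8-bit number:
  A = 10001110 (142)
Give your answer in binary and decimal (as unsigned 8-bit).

Flip each bit (0->1, 1->0):
  10001110
  01110001

Answer: 01110001 (113)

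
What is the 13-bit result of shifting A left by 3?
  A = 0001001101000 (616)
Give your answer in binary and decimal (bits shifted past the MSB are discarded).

Shift left by 3: drop the top 3 bit(s), append 3 zero(s) on the right.
  0001001101000  ->  discard [000], keep [1001101000], append 000
= 1001101000000

Answer: 1001101000000 (4928)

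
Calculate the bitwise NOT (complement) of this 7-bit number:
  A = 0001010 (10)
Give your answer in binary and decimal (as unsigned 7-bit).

Flip each bit (0->1, 1->0):
  0001010
  1110101

Answer: 1110101 (117)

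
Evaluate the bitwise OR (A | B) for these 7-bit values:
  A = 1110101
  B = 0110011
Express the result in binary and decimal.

Apply | to each column (1 where either bit is 1):
  1110101
| 0110011
---------
  1110111

Answer: 1110111 (119)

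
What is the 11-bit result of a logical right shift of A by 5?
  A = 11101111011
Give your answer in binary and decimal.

Logical shift right by 5: drop the bottom 5 bit(s), prepend 5 zero(s) on the left.
  11101111011  ->  keep [111011], discard [11011], prepend 00000
= 00000111011

Answer: 00000111011 (59)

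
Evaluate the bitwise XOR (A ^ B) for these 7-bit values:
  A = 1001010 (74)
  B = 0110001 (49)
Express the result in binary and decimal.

Apply ^ to each column (1 where bits differ):
  1001010
^ 0110001
---------
  1111011

Answer: 1111011 (123)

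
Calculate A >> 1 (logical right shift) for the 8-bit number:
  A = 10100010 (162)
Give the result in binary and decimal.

Logical shift right by 1: drop the bottom 1 bit(s), prepend 1 zero(s) on the left.
  10100010  ->  keep [1010001], discard [0], prepend 0
= 01010001

Answer: 01010001 (81)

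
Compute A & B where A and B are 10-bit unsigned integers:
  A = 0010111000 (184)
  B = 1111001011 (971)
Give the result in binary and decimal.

Apply & to each column (1 only where both bits are 1):
  0010111000
& 1111001011
------------
  0010001000

Answer: 0010001000 (136)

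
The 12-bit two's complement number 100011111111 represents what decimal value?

MSB is 1, so the value is negative. Find the magnitude:
1. Invert bits:  011100000000
2. Add 1:        011100000001  = 1793
3. Apply sign:   -1793

Answer: -1793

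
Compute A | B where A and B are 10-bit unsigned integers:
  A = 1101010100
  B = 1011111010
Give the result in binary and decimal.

Apply | to each column (1 where either bit is 1):
  1101010100
| 1011111010
------------
  1111111110

Answer: 1111111110 (1022)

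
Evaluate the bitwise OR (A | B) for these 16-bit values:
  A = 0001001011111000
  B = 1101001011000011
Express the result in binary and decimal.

Apply | to each column (1 where either bit is 1):
  0001001011111000
| 1101001011000011
------------------
  1101001011111011

Answer: 1101001011111011 (54011)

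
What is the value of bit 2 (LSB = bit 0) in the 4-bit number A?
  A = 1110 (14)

Bit 2 is the 3rd from the right.
  1110
   ^
That bit is 1.

Answer: 1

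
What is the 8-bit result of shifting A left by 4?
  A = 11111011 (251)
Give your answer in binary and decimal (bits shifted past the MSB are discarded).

Shift left by 4: drop the top 4 bit(s), append 4 zero(s) on the right.
  11111011  ->  discard [1111], keep [1011], append 0000
= 10110000

Answer: 10110000 (176)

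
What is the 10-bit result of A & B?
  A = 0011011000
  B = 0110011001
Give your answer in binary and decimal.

Apply & to each column (1 only where both bits are 1):
  0011011000
& 0110011001
------------
  0010011000

Answer: 0010011000 (152)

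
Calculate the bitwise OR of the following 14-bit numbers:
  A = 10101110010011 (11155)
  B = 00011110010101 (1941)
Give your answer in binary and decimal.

Apply | to each column (1 where either bit is 1):
  10101110010011
| 00011110010101
----------------
  10111110010111

Answer: 10111110010111 (12183)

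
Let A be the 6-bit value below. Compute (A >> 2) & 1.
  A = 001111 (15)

Bit 2 is the 3rd from the right.
  001111
     ^
That bit is 1.

Answer: 1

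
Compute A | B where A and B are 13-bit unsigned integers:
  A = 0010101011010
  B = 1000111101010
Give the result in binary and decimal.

Apply | to each column (1 where either bit is 1):
  0010101011010
| 1000111101010
---------------
  1010111111010

Answer: 1010111111010 (5626)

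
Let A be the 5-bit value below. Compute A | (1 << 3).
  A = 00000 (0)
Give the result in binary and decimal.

Mask = 1 << 3 = 01000
Bit 3 of A is 0, so OR-ing with the mask flips it to 1.
  00000
| 01000
-------
  01000

Answer: 01000 (8)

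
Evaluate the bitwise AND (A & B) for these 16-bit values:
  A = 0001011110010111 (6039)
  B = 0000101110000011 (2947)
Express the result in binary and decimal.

Apply & to each column (1 only where both bits are 1):
  0001011110010111
& 0000101110000011
------------------
  0000001110000011

Answer: 0000001110000011 (899)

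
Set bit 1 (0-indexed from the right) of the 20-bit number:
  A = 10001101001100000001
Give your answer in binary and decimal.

Mask = 1 << 1 = 00000000000000000010
Bit 1 of A is 0, so OR-ing with the mask flips it to 1.
  10001101001100000001
| 00000000000000000010
----------------------
  10001101001100000011

Answer: 10001101001100000011 (578307)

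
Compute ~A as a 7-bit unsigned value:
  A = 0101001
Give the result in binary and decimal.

Flip each bit (0->1, 1->0):
  0101001
  1010110

Answer: 1010110 (86)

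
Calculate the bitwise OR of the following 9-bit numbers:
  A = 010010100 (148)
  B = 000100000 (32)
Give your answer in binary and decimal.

Apply | to each column (1 where either bit is 1):
  010010100
| 000100000
-----------
  010110100

Answer: 010110100 (180)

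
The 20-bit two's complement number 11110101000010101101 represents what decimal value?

MSB is 1, so the value is negative. Find the magnitude:
1. Invert bits:  00001010111101010010
2. Add 1:        00001010111101010011  = 44883
3. Apply sign:   -44883

Answer: -44883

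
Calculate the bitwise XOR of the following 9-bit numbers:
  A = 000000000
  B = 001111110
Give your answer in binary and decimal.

Apply ^ to each column (1 where bits differ):
  000000000
^ 001111110
-----------
  001111110

Answer: 001111110 (126)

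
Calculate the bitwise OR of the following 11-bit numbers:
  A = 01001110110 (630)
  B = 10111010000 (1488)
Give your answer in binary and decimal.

Apply | to each column (1 where either bit is 1):
  01001110110
| 10111010000
-------------
  11111110110

Answer: 11111110110 (2038)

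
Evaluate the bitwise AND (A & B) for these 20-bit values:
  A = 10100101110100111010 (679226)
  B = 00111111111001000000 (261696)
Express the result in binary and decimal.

Apply & to each column (1 only where both bits are 1):
  10100101110100111010
& 00111111111001000000
----------------------
  00100101110000000000

Answer: 00100101110000000000 (154624)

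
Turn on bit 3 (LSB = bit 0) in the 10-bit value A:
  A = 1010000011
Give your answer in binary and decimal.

Mask = 1 << 3 = 0000001000
Bit 3 of A is 0, so OR-ing with the mask flips it to 1.
  1010000011
| 0000001000
------------
  1010001011

Answer: 1010001011 (651)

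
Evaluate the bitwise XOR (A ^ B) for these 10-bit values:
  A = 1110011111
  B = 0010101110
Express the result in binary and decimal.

Apply ^ to each column (1 where bits differ):
  1110011111
^ 0010101110
------------
  1100110001

Answer: 1100110001 (817)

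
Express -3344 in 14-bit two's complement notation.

1. Binary of +3344:  00110100010000
2. Invert bits:     11001011101111
3. Add 1:           11001011110000

Answer: 11001011110000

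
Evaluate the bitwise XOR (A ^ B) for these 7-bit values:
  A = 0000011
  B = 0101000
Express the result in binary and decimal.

Apply ^ to each column (1 where bits differ):
  0000011
^ 0101000
---------
  0101011

Answer: 0101011 (43)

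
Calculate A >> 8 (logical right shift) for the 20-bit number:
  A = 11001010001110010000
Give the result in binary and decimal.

Logical shift right by 8: drop the bottom 8 bit(s), prepend 8 zero(s) on the left.
  11001010001110010000  ->  keep [110010100011], discard [10010000], prepend 00000000
= 00000000110010100011

Answer: 00000000110010100011 (3235)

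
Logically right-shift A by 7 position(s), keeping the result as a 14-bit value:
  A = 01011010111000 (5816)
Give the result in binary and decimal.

Logical shift right by 7: drop the bottom 7 bit(s), prepend 7 zero(s) on the left.
  01011010111000  ->  keep [0101101], discard [0111000], prepend 0000000
= 00000000101101

Answer: 00000000101101 (45)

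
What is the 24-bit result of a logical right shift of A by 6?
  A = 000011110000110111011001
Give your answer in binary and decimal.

Logical shift right by 6: drop the bottom 6 bit(s), prepend 6 zero(s) on the left.
  000011110000110111011001  ->  keep [000011110000110111], discard [011001], prepend 000000
= 000000000011110000110111

Answer: 000000000011110000110111 (15415)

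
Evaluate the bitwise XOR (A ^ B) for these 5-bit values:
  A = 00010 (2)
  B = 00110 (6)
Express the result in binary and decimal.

Apply ^ to each column (1 where bits differ):
  00010
^ 00110
-------
  00100

Answer: 00100 (4)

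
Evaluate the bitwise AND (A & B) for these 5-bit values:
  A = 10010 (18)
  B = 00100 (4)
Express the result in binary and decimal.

Apply & to each column (1 only where both bits are 1):
  10010
& 00100
-------
  00000

Answer: 00000 (0)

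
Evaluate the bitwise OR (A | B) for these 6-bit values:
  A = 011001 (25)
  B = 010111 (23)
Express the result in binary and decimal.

Apply | to each column (1 where either bit is 1):
  011001
| 010111
--------
  011111

Answer: 011111 (31)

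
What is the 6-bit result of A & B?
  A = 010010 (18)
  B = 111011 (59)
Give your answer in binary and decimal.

Apply & to each column (1 only where both bits are 1):
  010010
& 111011
--------
  010010

Answer: 010010 (18)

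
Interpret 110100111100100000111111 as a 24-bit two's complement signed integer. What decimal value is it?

MSB is 1, so the value is negative. Find the magnitude:
1. Invert bits:  001011000011011111000000
2. Add 1:        001011000011011111000001  = 2897857
3. Apply sign:   -2897857

Answer: -2897857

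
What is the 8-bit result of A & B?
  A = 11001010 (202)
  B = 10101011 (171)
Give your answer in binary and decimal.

Apply & to each column (1 only where both bits are 1):
  11001010
& 10101011
----------
  10001010

Answer: 10001010 (138)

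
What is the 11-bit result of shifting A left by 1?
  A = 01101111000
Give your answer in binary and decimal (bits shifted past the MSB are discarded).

Shift left by 1: drop the top 1 bit(s), append 1 zero(s) on the right.
  01101111000  ->  discard [0], keep [1101111000], append 0
= 11011110000

Answer: 11011110000 (1776)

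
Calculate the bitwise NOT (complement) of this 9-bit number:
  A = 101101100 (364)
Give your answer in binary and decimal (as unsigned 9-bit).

Flip each bit (0->1, 1->0):
  101101100
  010010011

Answer: 010010011 (147)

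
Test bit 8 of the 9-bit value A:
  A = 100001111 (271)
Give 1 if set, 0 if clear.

Bit 8 is the 9th from the right.
  100001111
  ^
That bit is 1.

Answer: 1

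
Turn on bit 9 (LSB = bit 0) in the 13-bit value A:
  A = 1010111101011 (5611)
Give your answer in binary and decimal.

Mask = 1 << 9 = 0001000000000
Bit 9 of A is 0, so OR-ing with the mask flips it to 1.
  1010111101011
| 0001000000000
---------------
  1011111101011

Answer: 1011111101011 (6123)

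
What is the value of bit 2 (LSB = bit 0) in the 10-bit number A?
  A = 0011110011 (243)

Bit 2 is the 3rd from the right.
  0011110011
         ^
That bit is 0.

Answer: 0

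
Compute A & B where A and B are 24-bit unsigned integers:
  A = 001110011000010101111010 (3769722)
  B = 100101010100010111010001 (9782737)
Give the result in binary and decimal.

Apply & to each column (1 only where both bits are 1):
  001110011000010101111010
& 100101010100010111010001
--------------------------
  000100010000010101010000

Answer: 000100010000010101010000 (1115472)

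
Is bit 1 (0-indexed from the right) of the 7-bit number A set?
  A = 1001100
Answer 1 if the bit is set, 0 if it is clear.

Bit 1 is the 2nd from the right.
  1001100
       ^
That bit is 0.

Answer: 0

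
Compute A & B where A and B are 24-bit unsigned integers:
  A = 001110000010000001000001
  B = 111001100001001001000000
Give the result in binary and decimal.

Apply & to each column (1 only where both bits are 1):
  001110000010000001000001
& 111001100001001001000000
--------------------------
  001000000000000001000000

Answer: 001000000000000001000000 (2097216)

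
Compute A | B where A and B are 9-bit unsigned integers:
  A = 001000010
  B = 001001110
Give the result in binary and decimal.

Apply | to each column (1 where either bit is 1):
  001000010
| 001001110
-----------
  001001110

Answer: 001001110 (78)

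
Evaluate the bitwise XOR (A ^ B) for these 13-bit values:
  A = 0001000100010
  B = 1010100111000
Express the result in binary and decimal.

Apply ^ to each column (1 where bits differ):
  0001000100010
^ 1010100111000
---------------
  1011100011010

Answer: 1011100011010 (5914)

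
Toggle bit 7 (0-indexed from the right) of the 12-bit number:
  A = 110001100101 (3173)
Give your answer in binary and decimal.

Mask = 1 << 7 = 000010000000
Bit 7 of A is 0; XOR with the mask flips it to 1.
  110001100101
^ 000010000000
--------------
  110011100101

Answer: 110011100101 (3301)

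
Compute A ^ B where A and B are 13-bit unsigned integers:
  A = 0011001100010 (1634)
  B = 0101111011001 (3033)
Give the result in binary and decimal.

Apply ^ to each column (1 where bits differ):
  0011001100010
^ 0101111011001
---------------
  0110110111011

Answer: 0110110111011 (3515)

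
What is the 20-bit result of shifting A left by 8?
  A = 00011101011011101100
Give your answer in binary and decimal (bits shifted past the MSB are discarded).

Shift left by 8: drop the top 8 bit(s), append 8 zero(s) on the right.
  00011101011011101100  ->  discard [00011101], keep [011011101100], append 00000000
= 01101110110000000000

Answer: 01101110110000000000 (453632)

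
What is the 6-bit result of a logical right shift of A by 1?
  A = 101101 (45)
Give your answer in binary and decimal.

Logical shift right by 1: drop the bottom 1 bit(s), prepend 1 zero(s) on the left.
  101101  ->  keep [10110], discard [1], prepend 0
= 010110

Answer: 010110 (22)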